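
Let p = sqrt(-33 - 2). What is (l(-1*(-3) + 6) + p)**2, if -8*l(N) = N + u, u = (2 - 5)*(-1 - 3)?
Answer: (21 - 8*I*sqrt(35))**2/64 ≈ -28.109 - 31.059*I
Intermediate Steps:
p = I*sqrt(35) (p = sqrt(-35) = I*sqrt(35) ≈ 5.9161*I)
u = 12 (u = -3*(-4) = 12)
l(N) = -3/2 - N/8 (l(N) = -(N + 12)/8 = -(12 + N)/8 = -3/2 - N/8)
(l(-1*(-3) + 6) + p)**2 = ((-3/2 - (-1*(-3) + 6)/8) + I*sqrt(35))**2 = ((-3/2 - (3 + 6)/8) + I*sqrt(35))**2 = ((-3/2 - 1/8*9) + I*sqrt(35))**2 = ((-3/2 - 9/8) + I*sqrt(35))**2 = (-21/8 + I*sqrt(35))**2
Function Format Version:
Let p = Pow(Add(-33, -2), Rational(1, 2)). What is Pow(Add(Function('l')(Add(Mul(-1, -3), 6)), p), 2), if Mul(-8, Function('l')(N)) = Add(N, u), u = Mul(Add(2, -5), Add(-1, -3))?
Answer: Mul(Rational(1, 64), Pow(Add(21, Mul(-8, I, Pow(35, Rational(1, 2)))), 2)) ≈ Add(-28.109, Mul(-31.059, I))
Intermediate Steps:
p = Mul(I, Pow(35, Rational(1, 2))) (p = Pow(-35, Rational(1, 2)) = Mul(I, Pow(35, Rational(1, 2))) ≈ Mul(5.9161, I))
u = 12 (u = Mul(-3, -4) = 12)
Function('l')(N) = Add(Rational(-3, 2), Mul(Rational(-1, 8), N)) (Function('l')(N) = Mul(Rational(-1, 8), Add(N, 12)) = Mul(Rational(-1, 8), Add(12, N)) = Add(Rational(-3, 2), Mul(Rational(-1, 8), N)))
Pow(Add(Function('l')(Add(Mul(-1, -3), 6)), p), 2) = Pow(Add(Add(Rational(-3, 2), Mul(Rational(-1, 8), Add(Mul(-1, -3), 6))), Mul(I, Pow(35, Rational(1, 2)))), 2) = Pow(Add(Add(Rational(-3, 2), Mul(Rational(-1, 8), Add(3, 6))), Mul(I, Pow(35, Rational(1, 2)))), 2) = Pow(Add(Add(Rational(-3, 2), Mul(Rational(-1, 8), 9)), Mul(I, Pow(35, Rational(1, 2)))), 2) = Pow(Add(Add(Rational(-3, 2), Rational(-9, 8)), Mul(I, Pow(35, Rational(1, 2)))), 2) = Pow(Add(Rational(-21, 8), Mul(I, Pow(35, Rational(1, 2)))), 2)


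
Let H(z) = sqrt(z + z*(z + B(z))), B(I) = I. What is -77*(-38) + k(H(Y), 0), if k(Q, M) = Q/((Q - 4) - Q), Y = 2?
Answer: 2926 - sqrt(10)/4 ≈ 2925.2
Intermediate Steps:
H(z) = sqrt(z + 2*z**2) (H(z) = sqrt(z + z*(z + z)) = sqrt(z + z*(2*z)) = sqrt(z + 2*z**2))
k(Q, M) = -Q/4 (k(Q, M) = Q/((-4 + Q) - Q) = Q/(-4) = Q*(-1/4) = -Q/4)
-77*(-38) + k(H(Y), 0) = -77*(-38) - sqrt(2)*sqrt(1 + 2*2)/4 = 2926 - sqrt(2)*sqrt(1 + 4)/4 = 2926 - sqrt(10)/4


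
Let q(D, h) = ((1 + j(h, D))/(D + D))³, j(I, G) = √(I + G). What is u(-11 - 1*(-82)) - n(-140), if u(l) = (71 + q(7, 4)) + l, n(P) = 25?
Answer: 160541/1372 + √11/196 ≈ 117.03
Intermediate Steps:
j(I, G) = √(G + I)
q(D, h) = (1 + √(D + h))³/(8*D³) (q(D, h) = ((1 + √(D + h))/(D + D))³ = ((1 + √(D + h))/((2*D)))³ = ((1 + √(D + h))*(1/(2*D)))³ = ((1 + √(D + h))/(2*D))³ = (1 + √(D + h))³/(8*D³))
u(l) = 71 + l + (1 + √11)³/2744 (u(l) = (71 + (⅛)*(1 + √(7 + 4))³/7³) + l = (71 + (⅛)*(1/343)*(1 + √11)³) + l = (71 + (1 + √11)³/2744) + l = 71 + l + (1 + √11)³/2744)
u(-11 - 1*(-82)) - n(-140) = (97429/1372 + (-11 - 1*(-82)) + √11/196) - 1*25 = (97429/1372 + (-11 + 82) + √11/196) - 25 = (97429/1372 + 71 + √11/196) - 25 = (194841/1372 + √11/196) - 25 = 160541/1372 + √11/196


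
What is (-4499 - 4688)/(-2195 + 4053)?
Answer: -9187/1858 ≈ -4.9446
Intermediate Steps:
(-4499 - 4688)/(-2195 + 4053) = -9187/1858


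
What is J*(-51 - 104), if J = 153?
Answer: -23715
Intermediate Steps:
J*(-51 - 104) = 153*(-51 - 104) = 153*(-155) = -23715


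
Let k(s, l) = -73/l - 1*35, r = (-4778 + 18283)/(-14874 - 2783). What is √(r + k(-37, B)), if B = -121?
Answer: I*√1326438671123/194227 ≈ 5.9297*I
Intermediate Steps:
r = -13505/17657 (r = 13505/(-17657) = 13505*(-1/17657) = -13505/17657 ≈ -0.76485)
k(s, l) = -35 - 73/l (k(s, l) = -73/l - 35 = -35 - 73/l)
√(r + k(-37, B)) = √(-13505/17657 + (-35 - 73/(-121))) = √(-13505/17657 + (-35 - 73*(-1/121))) = √(-13505/17657 + (-35 + 73/121)) = √(-13505/17657 - 4162/121) = √(-75122539/2136497) = I*√1326438671123/194227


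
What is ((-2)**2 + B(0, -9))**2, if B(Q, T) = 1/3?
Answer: 169/9 ≈ 18.778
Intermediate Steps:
B(Q, T) = 1/3
((-2)**2 + B(0, -9))**2 = ((-2)**2 + 1/3)**2 = (4 + 1/3)**2 = (13/3)**2 = 169/9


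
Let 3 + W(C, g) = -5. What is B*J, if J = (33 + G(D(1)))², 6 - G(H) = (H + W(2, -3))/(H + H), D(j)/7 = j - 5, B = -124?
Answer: -8939439/49 ≈ -1.8244e+5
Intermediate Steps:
D(j) = -35 + 7*j (D(j) = 7*(j - 5) = 7*(-5 + j) = -35 + 7*j)
W(C, g) = -8 (W(C, g) = -3 - 5 = -8)
G(H) = 6 - (-8 + H)/(2*H) (G(H) = 6 - (H - 8)/(H + H) = 6 - (-8 + H)/(2*H))
J = 288369/196 (J = (33 + (11/2 + 4/(-35 + 7*1)))² = (33 + (11/2 + 4/(-35 + 7)))² = (33 + (11/2 + 4/(-28)))² = (33 + (11/2 + 4*(-1/28)))² = (33 + (11/2 - ⅐))² = (33 + 75/14)² = (537/14)² = 288369/196 ≈ 1471.3)
B*J = -124*288369/196 = -8939439/49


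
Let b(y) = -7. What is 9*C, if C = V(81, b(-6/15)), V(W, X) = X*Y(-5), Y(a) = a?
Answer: 315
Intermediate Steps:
V(W, X) = -5*X (V(W, X) = X*(-5) = -5*X)
C = 35 (C = -5*(-7) = 35)
9*C = 9*35 = 315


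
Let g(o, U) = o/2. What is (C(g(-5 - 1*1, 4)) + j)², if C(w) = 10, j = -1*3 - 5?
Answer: 4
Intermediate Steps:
g(o, U) = o/2 (g(o, U) = o*(½) = o/2)
j = -8 (j = -3 - 5 = -8)
(C(g(-5 - 1*1, 4)) + j)² = (10 - 8)² = 2² = 4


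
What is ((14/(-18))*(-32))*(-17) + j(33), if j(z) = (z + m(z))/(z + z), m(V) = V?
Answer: -3799/9 ≈ -422.11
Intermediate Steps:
j(z) = 1 (j(z) = (z + z)/(z + z) = (2*z)/((2*z)) = (2*z)*(1/(2*z)) = 1)
((14/(-18))*(-32))*(-17) + j(33) = ((14/(-18))*(-32))*(-17) + 1 = ((14*(-1/18))*(-32))*(-17) + 1 = -7/9*(-32)*(-17) + 1 = (224/9)*(-17) + 1 = -3808/9 + 1 = -3799/9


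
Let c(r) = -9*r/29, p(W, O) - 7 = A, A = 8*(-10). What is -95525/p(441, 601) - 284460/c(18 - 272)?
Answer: -63971945/27813 ≈ -2300.1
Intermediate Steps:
A = -80
p(W, O) = -73 (p(W, O) = 7 - 80 = -73)
c(r) = -9*r/29
-95525/p(441, 601) - 284460/c(18 - 272) = -95525/(-73) - 284460*(-29/(9*(18 - 272))) = -95525*(-1/73) - 284460/((-9/29*(-254))) = 95525/73 - 284460/2286/29 = 95525/73 - 284460*29/2286 = 95525/73 - 1374890/381 = -63971945/27813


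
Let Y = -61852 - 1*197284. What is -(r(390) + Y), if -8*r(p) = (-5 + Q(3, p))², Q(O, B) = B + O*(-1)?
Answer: 554753/2 ≈ 2.7738e+5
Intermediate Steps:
Y = -259136 (Y = -61852 - 197284 = -259136)
Q(O, B) = B - O
r(p) = -(-8 + p)²/8 (r(p) = -(-5 + (p - 1*3))²/8 = -(-5 + (p - 3))²/8 = -(-5 + (-3 + p))²/8 = -(-8 + p)²/8)
-(r(390) + Y) = -(-(-8 + 390)²/8 - 259136) = -(-⅛*382² - 259136) = -(-⅛*145924 - 259136) = -(-36481/2 - 259136) = -1*(-554753/2) = 554753/2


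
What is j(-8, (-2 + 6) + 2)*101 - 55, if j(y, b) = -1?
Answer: -156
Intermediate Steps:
j(-8, (-2 + 6) + 2)*101 - 55 = -1*101 - 55 = -101 - 55 = -156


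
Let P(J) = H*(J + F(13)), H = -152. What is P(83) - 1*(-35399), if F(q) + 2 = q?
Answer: 21111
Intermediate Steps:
F(q) = -2 + q
P(J) = -1672 - 152*J (P(J) = -152*(J + (-2 + 13)) = -152*(J + 11) = -152*(11 + J) = -1672 - 152*J)
P(83) - 1*(-35399) = (-1672 - 152*83) - 1*(-35399) = (-1672 - 12616) + 35399 = -14288 + 35399 = 21111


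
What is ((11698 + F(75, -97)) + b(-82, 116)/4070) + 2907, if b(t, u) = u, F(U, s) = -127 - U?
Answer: 29310163/2035 ≈ 14403.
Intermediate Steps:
((11698 + F(75, -97)) + b(-82, 116)/4070) + 2907 = ((11698 + (-127 - 1*75)) + 116/4070) + 2907 = ((11698 + (-127 - 75)) + 116*(1/4070)) + 2907 = ((11698 - 202) + 58/2035) + 2907 = (11496 + 58/2035) + 2907 = 23394418/2035 + 2907 = 29310163/2035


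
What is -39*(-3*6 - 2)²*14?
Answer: -218400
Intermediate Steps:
-39*(-3*6 - 2)²*14 = -39*(-18 - 2)²*14 = -39*(-20)²*14 = -39*400*14 = -15600*14 = -218400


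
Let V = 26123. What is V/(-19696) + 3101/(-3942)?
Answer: -82027081/38820816 ≈ -2.1130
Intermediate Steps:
V/(-19696) + 3101/(-3942) = 26123/(-19696) + 3101/(-3942) = 26123*(-1/19696) + 3101*(-1/3942) = -26123/19696 - 3101/3942 = -82027081/38820816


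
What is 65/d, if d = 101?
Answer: 65/101 ≈ 0.64356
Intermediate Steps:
65/d = 65/101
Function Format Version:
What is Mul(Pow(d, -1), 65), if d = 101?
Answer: Rational(65, 101) ≈ 0.64356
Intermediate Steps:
Mul(Pow(d, -1), 65) = Mul(Pow(101, -1), 65) = Mul(Rational(1, 101), 65) = Rational(65, 101)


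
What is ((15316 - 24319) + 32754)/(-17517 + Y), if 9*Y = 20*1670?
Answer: -213759/124253 ≈ -1.7204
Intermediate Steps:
Y = 33400/9 (Y = (20*1670)/9 = (1/9)*33400 = 33400/9 ≈ 3711.1)
((15316 - 24319) + 32754)/(-17517 + Y) = ((15316 - 24319) + 32754)/(-17517 + 33400/9) = (-9003 + 32754)/(-124253/9) = 23751*(-9/124253) = -213759/124253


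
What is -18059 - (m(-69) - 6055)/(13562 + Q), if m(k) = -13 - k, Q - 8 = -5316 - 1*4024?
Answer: -76383571/4230 ≈ -18058.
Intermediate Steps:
Q = -9332 (Q = 8 + (-5316 - 1*4024) = 8 + (-5316 - 4024) = 8 - 9340 = -9332)
-18059 - (m(-69) - 6055)/(13562 + Q) = -18059 - ((-13 - 1*(-69)) - 6055)/(13562 - 9332) = -18059 - ((-13 + 69) - 6055)/4230 = -18059 - (56 - 6055)/4230 = -18059 - (-5999)/4230 = -18059 - 1*(-5999/4230) = -18059 + 5999/4230 = -76383571/4230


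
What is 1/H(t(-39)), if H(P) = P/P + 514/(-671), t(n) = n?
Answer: 671/157 ≈ 4.2739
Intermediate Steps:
H(P) = 157/671 (H(P) = 1 + 514*(-1/671) = 1 - 514/671 = 157/671)
1/H(t(-39)) = 1/(157/671) = 671/157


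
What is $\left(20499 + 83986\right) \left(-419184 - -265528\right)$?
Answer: $-16054747160$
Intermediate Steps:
$\left(20499 + 83986\right) \left(-419184 - -265528\right) = 104485 \left(-419184 + 265528\right) = 104485 \left(-153656\right) = -16054747160$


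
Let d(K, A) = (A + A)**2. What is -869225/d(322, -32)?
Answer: -869225/4096 ≈ -212.21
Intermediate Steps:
d(K, A) = 4*A**2 (d(K, A) = (2*A)**2 = 4*A**2)
-869225/d(322, -32) = -869225/(4*(-32)**2) = -869225/(4*1024) = -869225/4096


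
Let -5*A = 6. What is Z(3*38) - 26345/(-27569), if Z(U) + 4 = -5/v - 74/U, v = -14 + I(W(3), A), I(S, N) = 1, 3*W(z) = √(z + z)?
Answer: -3557705/1075191 ≈ -3.3089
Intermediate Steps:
A = -6/5 (A = -⅕*6 = -6/5 ≈ -1.2000)
W(z) = √2*√z/3 (W(z) = √(z + z)/3 = √(2*z)/3 = (√2*√z)/3 = √2*√z/3)
v = -13 (v = -14 + 1 = -13)
Z(U) = -47/13 - 74/U (Z(U) = -4 + (-5/(-13) - 74/U) = -4 + (-5*(-1/13) - 74/U) = -4 + (5/13 - 74/U) = -47/13 - 74/U)
Z(3*38) - 26345/(-27569) = (-47/13 - 74/(3*38)) - 26345/(-27569) = (-47/13 - 74/114) - 26345*(-1)/27569 = (-47/13 - 74*1/114) - 1*(-26345/27569) = (-47/13 - 37/57) + 26345/27569 = -3160/741 + 26345/27569 = -3557705/1075191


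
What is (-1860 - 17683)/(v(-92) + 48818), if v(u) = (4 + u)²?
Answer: -19543/56562 ≈ -0.34551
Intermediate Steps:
(-1860 - 17683)/(v(-92) + 48818) = (-1860 - 17683)/((4 - 92)² + 48818) = -19543/((-88)² + 48818) = -19543/(7744 + 48818) = -19543/56562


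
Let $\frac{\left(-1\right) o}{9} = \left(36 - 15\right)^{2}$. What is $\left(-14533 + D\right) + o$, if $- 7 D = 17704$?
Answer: $- \frac{147218}{7} \approx -21031.0$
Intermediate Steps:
$D = - \frac{17704}{7}$ ($D = \left(- \frac{1}{7}\right) 17704 = - \frac{17704}{7} \approx -2529.1$)
$o = -3969$ ($o = - 9 \left(36 - 15\right)^{2} = - 9 \cdot 21^{2} = \left(-9\right) 441 = -3969$)
$\left(-14533 + D\right) + o = \left(-14533 - \frac{17704}{7}\right) - 3969 = - \frac{119435}{7} - 3969 = - \frac{147218}{7}$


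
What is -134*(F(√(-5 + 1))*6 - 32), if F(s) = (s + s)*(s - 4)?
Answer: 10720 + 12864*I ≈ 10720.0 + 12864.0*I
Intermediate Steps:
F(s) = 2*s*(-4 + s) (F(s) = (2*s)*(-4 + s) = 2*s*(-4 + s))
-134*(F(√(-5 + 1))*6 - 32) = -134*((2*√(-5 + 1)*(-4 + √(-5 + 1)))*6 - 32) = -134*((2*√(-4)*(-4 + √(-4)))*6 - 32) = -134*((2*(2*I)*(-4 + 2*I))*6 - 32) = -134*((4*I*(-4 + 2*I))*6 - 32) = -134*(24*I*(-4 + 2*I) - 32) = -134*(-32 + 24*I*(-4 + 2*I)) = 4288 - 3216*I*(-4 + 2*I)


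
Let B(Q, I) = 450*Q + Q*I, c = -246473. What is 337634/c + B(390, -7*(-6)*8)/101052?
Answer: 1150978957/691849711 ≈ 1.6636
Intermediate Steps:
B(Q, I) = 450*Q + I*Q
337634/c + B(390, -7*(-6)*8)/101052 = 337634/(-246473) + (390*(450 - 7*(-6)*8))/101052 = 337634*(-1/246473) + (390*(450 + 42*8))*(1/101052) = -337634/246473 + (390*(450 + 336))*(1/101052) = -337634/246473 + (390*786)*(1/101052) = -337634/246473 + 306540*(1/101052) = -337634/246473 + 8515/2807 = 1150978957/691849711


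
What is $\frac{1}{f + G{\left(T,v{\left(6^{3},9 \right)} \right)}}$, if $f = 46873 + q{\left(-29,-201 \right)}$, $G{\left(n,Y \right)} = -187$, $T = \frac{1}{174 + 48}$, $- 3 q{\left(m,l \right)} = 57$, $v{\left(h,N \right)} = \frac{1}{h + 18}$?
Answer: $\frac{1}{46667} \approx 2.1428 \cdot 10^{-5}$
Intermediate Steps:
$v{\left(h,N \right)} = \frac{1}{18 + h}$
$q{\left(m,l \right)} = -19$ ($q{\left(m,l \right)} = \left(- \frac{1}{3}\right) 57 = -19$)
$T = \frac{1}{222} \approx 0.0045045$
$f = 46854$ ($f = 46873 - 19 = 46854$)
$\frac{1}{f + G{\left(T,v{\left(6^{3},9 \right)} \right)}} = \frac{1}{46854 - 187} = \frac{1}{46667}$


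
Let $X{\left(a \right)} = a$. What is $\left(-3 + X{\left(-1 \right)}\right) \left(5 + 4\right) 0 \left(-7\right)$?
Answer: $0$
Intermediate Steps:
$\left(-3 + X{\left(-1 \right)}\right) \left(5 + 4\right) 0 \left(-7\right) = \left(-3 - 1\right) \left(5 + 4\right) 0 \left(-7\right) = \left(-4\right) 9 \cdot 0 \left(-7\right) = \left(-36\right) 0 \left(-7\right) = 0 \left(-7\right) = 0$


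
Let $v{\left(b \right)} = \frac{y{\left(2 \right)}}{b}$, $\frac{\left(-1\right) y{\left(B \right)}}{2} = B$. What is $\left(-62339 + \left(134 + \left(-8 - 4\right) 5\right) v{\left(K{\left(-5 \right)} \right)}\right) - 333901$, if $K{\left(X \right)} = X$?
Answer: $- \frac{1980904}{5} \approx -3.9618 \cdot 10^{5}$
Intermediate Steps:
$y{\left(B \right)} = - 2 B$
$v{\left(b \right)} = - \frac{4}{b}$ ($v{\left(b \right)} = \frac{\left(-2\right) 2}{b} = - \frac{4}{b}$)
$\left(-62339 + \left(134 + \left(-8 - 4\right) 5\right) v{\left(K{\left(-5 \right)} \right)}\right) - 333901 = \left(-62339 + \left(134 + \left(-8 - 4\right) 5\right) \left(- \frac{4}{-5}\right)\right) - 333901 = \left(-62339 + \left(134 - 60\right) \left(\left(-4\right) \left(- \frac{1}{5}\right)\right)\right) - 333901 = \left(-62339 + \left(134 - 60\right) \frac{4}{5}\right) - 333901 = \left(-62339 + 74 \cdot \frac{4}{5}\right) - 333901 = \left(-62339 + \frac{296}{5}\right) - 333901 = - \frac{311399}{5} - 333901 = - \frac{1980904}{5}$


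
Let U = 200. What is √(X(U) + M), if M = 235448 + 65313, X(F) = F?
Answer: √300961 ≈ 548.60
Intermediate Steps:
M = 300761
√(X(U) + M) = √(200 + 300761) = √300961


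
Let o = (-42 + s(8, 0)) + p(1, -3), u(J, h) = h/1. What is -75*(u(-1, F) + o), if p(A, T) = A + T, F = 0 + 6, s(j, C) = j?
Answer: 2250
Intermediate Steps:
F = 6
u(J, h) = h (u(J, h) = h*1 = h)
o = -36 (o = (-42 + 8) + (1 - 3) = -34 - 2 = -36)
-75*(u(-1, F) + o) = -75*(6 - 36) = -75*(-30) = 2250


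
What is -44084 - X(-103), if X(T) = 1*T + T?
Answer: -43878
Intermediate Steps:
X(T) = 2*T (X(T) = T + T = 2*T)
-44084 - X(-103) = -44084 - 2*(-103) = -44084 - 1*(-206) = -44084 + 206 = -43878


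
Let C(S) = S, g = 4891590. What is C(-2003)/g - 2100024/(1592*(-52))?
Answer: 642018161363/25309086660 ≈ 25.367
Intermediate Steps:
C(-2003)/g - 2100024/(1592*(-52)) = -2003/4891590 - 2100024/(1592*(-52)) = -2003*1/4891590 - 2100024/(-82784) = -2003/4891590 - 2100024*(-1/82784) = -2003/4891590 + 262503/10348 = 642018161363/25309086660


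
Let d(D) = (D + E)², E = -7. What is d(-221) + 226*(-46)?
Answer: 41588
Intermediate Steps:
d(D) = (-7 + D)² (d(D) = (D - 7)² = (-7 + D)²)
d(-221) + 226*(-46) = (-7 - 221)² + 226*(-46) = (-228)² - 10396 = 51984 - 10396 = 41588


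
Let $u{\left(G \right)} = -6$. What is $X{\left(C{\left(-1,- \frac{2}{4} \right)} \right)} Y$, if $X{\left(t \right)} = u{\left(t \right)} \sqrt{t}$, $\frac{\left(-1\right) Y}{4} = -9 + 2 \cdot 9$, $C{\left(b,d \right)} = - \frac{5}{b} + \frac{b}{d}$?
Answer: $216 \sqrt{7} \approx 571.48$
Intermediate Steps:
$Y = -36$ ($Y = - 4 \left(-9 + 2 \cdot 9\right) = - 4 \left(-9 + 18\right) = \left(-4\right) 9 = -36$)
$X{\left(t \right)} = - 6 \sqrt{t}$
$X{\left(C{\left(-1,- \frac{2}{4} \right)} \right)} Y = - 6 \sqrt{- \frac{5}{-1} - \frac{1}{\left(-2\right) \frac{1}{4}}} \left(-36\right) = - 6 \sqrt{\left(-5\right) \left(-1\right) - \frac{1}{\left(-2\right) \frac{1}{4}}} \left(-36\right) = - 6 \sqrt{5 - \frac{1}{- \frac{1}{2}}} \left(-36\right) = - 6 \sqrt{5 - -2} \left(-36\right) = - 6 \sqrt{5 + 2} \left(-36\right) = - 6 \sqrt{7} \left(-36\right) = 216 \sqrt{7}$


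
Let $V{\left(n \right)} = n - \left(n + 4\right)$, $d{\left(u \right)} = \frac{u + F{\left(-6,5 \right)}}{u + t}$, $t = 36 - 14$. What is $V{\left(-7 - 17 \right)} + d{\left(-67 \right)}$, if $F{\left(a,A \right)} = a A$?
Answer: $- \frac{83}{45} \approx -1.8444$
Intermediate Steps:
$t = 22$ ($t = 36 - 14 = 22$)
$F{\left(a,A \right)} = A a$
$d{\left(u \right)} = \frac{-30 + u}{22 + u}$ ($d{\left(u \right)} = \frac{u + 5 \left(-6\right)}{u + 22} = \frac{u - 30}{22 + u} = \frac{-30 + u}{22 + u}$)
$V{\left(n \right)} = -4$ ($V{\left(n \right)} = n - \left(4 + n\right) = -4$)
$V{\left(-7 - 17 \right)} + d{\left(-67 \right)} = -4 + \frac{-30 - 67}{22 - 67} = -4 + \frac{1}{-45} \left(-97\right) = -4 - - \frac{97}{45} = -4 + \frac{97}{45} = - \frac{83}{45}$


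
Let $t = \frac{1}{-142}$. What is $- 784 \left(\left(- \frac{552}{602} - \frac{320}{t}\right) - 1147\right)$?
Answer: $- \frac{1493174704}{43} \approx -3.4725 \cdot 10^{7}$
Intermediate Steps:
$t = - \frac{1}{142} \approx -0.0070423$
$- 784 \left(\left(- \frac{552}{602} - \frac{320}{t}\right) - 1147\right) = - 784 \left(\left(- \frac{552}{602} - \frac{320}{- \frac{1}{142}}\right) - 1147\right) = - 784 \left(\left(\left(-552\right) \frac{1}{602} - -45440\right) - 1147\right) = - 784 \left(\left(- \frac{276}{301} + 45440\right) - 1147\right) = - 784 \left(\frac{13677164}{301} - 1147\right) = \left(-784\right) \frac{13331917}{301} = - \frac{1493174704}{43}$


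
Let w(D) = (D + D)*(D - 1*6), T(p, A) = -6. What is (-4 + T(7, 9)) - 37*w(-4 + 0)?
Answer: -2970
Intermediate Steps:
w(D) = 2*D*(-6 + D) (w(D) = (2*D)*(D - 6) = (2*D)*(-6 + D) = 2*D*(-6 + D))
(-4 + T(7, 9)) - 37*w(-4 + 0) = (-4 - 6) - 74*(-4 + 0)*(-6 + (-4 + 0)) = -10 - 74*(-4)*(-6 - 4) = -10 - 74*(-4)*(-10) = -10 - 37*80 = -10 - 2960 = -2970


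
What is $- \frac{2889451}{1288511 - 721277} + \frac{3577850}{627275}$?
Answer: $\frac{8679911635}{14232468294} \approx 0.60987$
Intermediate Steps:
$- \frac{2889451}{1288511 - 721277} + \frac{3577850}{627275} = - \frac{2889451}{567234} + 3577850 \cdot \frac{1}{627275} = \left(-2889451\right) \frac{1}{567234} + \frac{143114}{25091} = - \frac{2889451}{567234} + \frac{143114}{25091} = \frac{8679911635}{14232468294}$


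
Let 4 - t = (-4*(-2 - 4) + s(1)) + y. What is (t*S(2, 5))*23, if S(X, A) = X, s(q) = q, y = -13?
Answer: -368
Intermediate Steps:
t = -8 (t = 4 - ((-4*(-2 - 4) + 1) - 13) = 4 - ((-4*(-6) + 1) - 13) = 4 - ((24 + 1) - 13) = 4 - (25 - 13) = 4 - 1*12 = 4 - 12 = -8)
(t*S(2, 5))*23 = -8*2*23 = -16*23 = -368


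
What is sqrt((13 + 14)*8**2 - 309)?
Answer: sqrt(1419) ≈ 37.670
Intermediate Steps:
sqrt((13 + 14)*8**2 - 309) = sqrt(27*64 - 309) = sqrt(1728 - 309) = sqrt(1419)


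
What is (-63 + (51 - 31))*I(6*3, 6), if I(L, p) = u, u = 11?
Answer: -473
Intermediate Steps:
I(L, p) = 11
(-63 + (51 - 31))*I(6*3, 6) = (-63 + (51 - 31))*11 = (-63 + 20)*11 = -43*11 = -473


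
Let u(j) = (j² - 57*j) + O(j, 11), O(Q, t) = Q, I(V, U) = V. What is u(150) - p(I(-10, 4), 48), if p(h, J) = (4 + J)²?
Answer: 11396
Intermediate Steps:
u(j) = j² - 56*j (u(j) = (j² - 57*j) + j = j² - 56*j)
u(150) - p(I(-10, 4), 48) = 150*(-56 + 150) - (4 + 48)² = 150*94 - 1*52² = 14100 - 1*2704 = 14100 - 2704 = 11396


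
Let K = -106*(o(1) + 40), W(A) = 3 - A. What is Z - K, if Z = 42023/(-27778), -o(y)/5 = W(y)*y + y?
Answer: 73569677/27778 ≈ 2648.5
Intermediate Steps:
o(y) = -5*y - 5*y*(3 - y) (o(y) = -5*((3 - y)*y + y) = -5*(y*(3 - y) + y) = -5*(y + y*(3 - y)) = -5*y - 5*y*(3 - y))
K = -2650 (K = -106*(5*1*(-4 + 1) + 40) = -106*(5*1*(-3) + 40) = -106*(-15 + 40) = -106*25 = -2650)
Z = -42023/27778 (Z = 42023*(-1/27778) = -42023/27778 ≈ -1.5128)
Z - K = -42023/27778 - 1*(-2650) = -42023/27778 + 2650 = 73569677/27778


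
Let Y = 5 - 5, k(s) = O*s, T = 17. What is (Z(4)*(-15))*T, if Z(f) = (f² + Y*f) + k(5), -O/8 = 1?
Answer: 6120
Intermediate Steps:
O = -8 (O = -8*1 = -8)
k(s) = -8*s
Y = 0
Z(f) = -40 + f² (Z(f) = (f² + 0*f) - 8*5 = (f² + 0) - 40 = f² - 40 = -40 + f²)
(Z(4)*(-15))*T = ((-40 + 4²)*(-15))*17 = ((-40 + 16)*(-15))*17 = -24*(-15)*17 = 360*17 = 6120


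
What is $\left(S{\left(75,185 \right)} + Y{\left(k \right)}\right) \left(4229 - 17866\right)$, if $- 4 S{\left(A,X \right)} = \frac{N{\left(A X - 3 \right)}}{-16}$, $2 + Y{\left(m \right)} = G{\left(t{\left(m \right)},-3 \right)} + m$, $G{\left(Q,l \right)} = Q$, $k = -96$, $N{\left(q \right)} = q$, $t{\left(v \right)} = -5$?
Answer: $- \frac{6204835}{4} \approx -1.5512 \cdot 10^{6}$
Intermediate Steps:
$Y{\left(m \right)} = -7 + m$ ($Y{\left(m \right)} = -2 + \left(-5 + m\right) = -7 + m$)
$S{\left(A,X \right)} = - \frac{3}{64} + \frac{A X}{64}$ ($S{\left(A,X \right)} = - \frac{\left(A X - 3\right) \frac{1}{-16}}{4} = - \frac{\left(-3 + A X\right) \left(- \frac{1}{16}\right)}{4} = - \frac{\frac{3}{16} - \frac{A X}{16}}{4} = - \frac{3}{64} + \frac{A X}{64}$)
$\left(S{\left(75,185 \right)} + Y{\left(k \right)}\right) \left(4229 - 17866\right) = \left(\left(- \frac{3}{64} + \frac{1}{64} \cdot 75 \cdot 185\right) - 103\right) \left(4229 - 17866\right) = \left(\left(- \frac{3}{64} + \frac{13875}{64}\right) - 103\right) \left(-13637\right) = \left(\frac{867}{4} - 103\right) \left(-13637\right) = \frac{455}{4} \left(-13637\right) = - \frac{6204835}{4}$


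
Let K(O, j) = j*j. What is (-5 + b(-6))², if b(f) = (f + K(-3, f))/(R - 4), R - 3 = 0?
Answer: 1225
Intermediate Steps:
R = 3 (R = 3 + 0 = 3)
K(O, j) = j²
b(f) = -f - f² (b(f) = (f + f²)/(3 - 4) = (f + f²)/(-1) = (f + f²)*(-1) = -f - f²)
(-5 + b(-6))² = (-5 - 6*(-1 - 1*(-6)))² = (-5 - 6*(-1 + 6))² = (-5 - 6*5)² = (-5 - 30)² = (-35)² = 1225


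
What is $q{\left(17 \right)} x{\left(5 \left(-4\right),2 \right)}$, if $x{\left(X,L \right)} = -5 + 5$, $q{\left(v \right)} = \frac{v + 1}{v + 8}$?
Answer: $0$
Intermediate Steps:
$q{\left(v \right)} = \frac{1 + v}{8 + v}$
$x{\left(X,L \right)} = 0$
$q{\left(17 \right)} x{\left(5 \left(-4\right),2 \right)} = \frac{1 + 17}{8 + 17} \cdot 0 = \frac{1}{25} \cdot 18 \cdot 0 = \frac{18}{25} \cdot 0 = 0$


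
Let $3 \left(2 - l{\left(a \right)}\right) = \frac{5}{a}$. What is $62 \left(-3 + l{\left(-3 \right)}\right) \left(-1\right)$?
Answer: $\frac{248}{9} \approx 27.556$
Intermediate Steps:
$l{\left(a \right)} = 2 - \frac{5}{3 a}$ ($l{\left(a \right)} = 2 - \frac{5 \frac{1}{a}}{3} = 2 - \frac{5}{3 a}$)
$62 \left(-3 + l{\left(-3 \right)}\right) \left(-1\right) = 62 \left(-3 + \left(2 - \frac{5}{3 \left(-3\right)}\right)\right) \left(-1\right) = 62 \left(-3 + \left(2 - - \frac{5}{9}\right)\right) \left(-1\right) = 62 \left(-3 + \left(2 + \frac{5}{9}\right)\right) \left(-1\right) = 62 \left(-3 + \frac{23}{9}\right) \left(-1\right) = 62 \left(\left(- \frac{4}{9}\right) \left(-1\right)\right) = 62 \cdot \frac{4}{9} = \frac{248}{9}$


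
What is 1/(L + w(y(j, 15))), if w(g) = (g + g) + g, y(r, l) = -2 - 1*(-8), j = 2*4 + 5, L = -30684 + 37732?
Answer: 1/7066 ≈ 0.00014152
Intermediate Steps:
L = 7048
j = 13 (j = 8 + 5 = 13)
y(r, l) = 6 (y(r, l) = -2 + 8 = 6)
w(g) = 3*g (w(g) = 2*g + g = 3*g)
1/(L + w(y(j, 15))) = 1/(7048 + 3*6) = 1/(7048 + 18) = 1/7066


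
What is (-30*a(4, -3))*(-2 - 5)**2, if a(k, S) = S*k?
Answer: 17640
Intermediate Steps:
(-30*a(4, -3))*(-2 - 5)**2 = (-(-90)*4)*(-2 - 5)**2 = -30*(-12)*(-7)**2 = 360*49 = 17640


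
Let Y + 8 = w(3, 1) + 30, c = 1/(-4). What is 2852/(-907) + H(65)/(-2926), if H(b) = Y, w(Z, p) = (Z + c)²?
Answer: -12177113/3860192 ≈ -3.1545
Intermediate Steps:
c = -¼ ≈ -0.25000
w(Z, p) = (-¼ + Z)² (w(Z, p) = (Z - ¼)² = (-¼ + Z)²)
Y = 473/16 (Y = -8 + ((-1 + 4*3)²/16 + 30) = -8 + ((-1 + 12)²/16 + 30) = -8 + ((1/16)*11² + 30) = -8 + ((1/16)*121 + 30) = -8 + (121/16 + 30) = -8 + 601/16 = 473/16 ≈ 29.563)
H(b) = 473/16
2852/(-907) + H(65)/(-2926) = 2852/(-907) + (473/16)/(-2926) = 2852*(-1/907) + (473/16)*(-1/2926) = -2852/907 - 43/4256 = -12177113/3860192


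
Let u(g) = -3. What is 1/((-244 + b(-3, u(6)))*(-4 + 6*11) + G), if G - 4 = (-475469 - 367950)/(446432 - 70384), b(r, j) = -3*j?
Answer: -376048/5478358587 ≈ -6.8642e-5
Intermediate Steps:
G = 660773/376048 (G = 4 + (-475469 - 367950)/(446432 - 70384) = 4 - 843419/376048 = 660773/376048 ≈ 1.7572)
1/((-244 + b(-3, u(6)))*(-4 + 6*11) + G) = 1/((-244 - 3*(-3))*(-4 + 6*11) + 660773/376048) = 1/((-244 + 9)*(-4 + 66) + 660773/376048) = 1/(-235*62 + 660773/376048) = 1/(-14570 + 660773/376048) = 1/(-5478358587/376048) = -376048/5478358587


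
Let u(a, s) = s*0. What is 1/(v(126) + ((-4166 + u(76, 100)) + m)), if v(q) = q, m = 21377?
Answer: 1/17337 ≈ 5.7680e-5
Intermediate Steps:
u(a, s) = 0
1/(v(126) + ((-4166 + u(76, 100)) + m)) = 1/(126 + ((-4166 + 0) + 21377)) = 1/(126 + (-4166 + 21377)) = 1/(126 + 17211) = 1/17337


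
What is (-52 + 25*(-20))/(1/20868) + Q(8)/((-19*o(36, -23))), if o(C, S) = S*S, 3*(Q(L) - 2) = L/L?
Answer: -347336507815/30153 ≈ -1.1519e+7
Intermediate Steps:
Q(L) = 7/3 (Q(L) = 2 + (L/L)/3 = 2 + (1/3)*1 = 2 + 1/3 = 7/3)
o(C, S) = S**2
(-52 + 25*(-20))/(1/20868) + Q(8)/((-19*o(36, -23))) = (-52 + 25*(-20))/(1/20868) + 7/(3*((-19*(-23)**2))) = (-52 - 500)/(1/20868) + 7/(3*((-19*529))) = -552*20868 + (7/3)/(-10051) = -11519136 + (7/3)*(-1/10051) = -11519136 - 7/30153 = -347336507815/30153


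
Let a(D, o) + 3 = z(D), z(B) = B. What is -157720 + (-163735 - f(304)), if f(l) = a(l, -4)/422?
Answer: -135654311/422 ≈ -3.2146e+5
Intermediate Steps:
a(D, o) = -3 + D
f(l) = -3/422 + l/422 (f(l) = (-3 + l)/422 = (-3 + l)*(1/422) = -3/422 + l/422)
-157720 + (-163735 - f(304)) = -157720 + (-163735 - (-3/422 + (1/422)*304)) = -157720 + (-163735 - (-3/422 + 152/211)) = -157720 + (-163735 - 1*301/422) = -157720 + (-163735 - 301/422) = -157720 - 69096471/422 = -135654311/422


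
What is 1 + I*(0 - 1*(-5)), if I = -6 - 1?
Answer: -34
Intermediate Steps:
I = -7
1 + I*(0 - 1*(-5)) = 1 - 7*(0 - 1*(-5)) = 1 - 7*(0 + 5) = 1 - 7*5 = 1 - 35 = -34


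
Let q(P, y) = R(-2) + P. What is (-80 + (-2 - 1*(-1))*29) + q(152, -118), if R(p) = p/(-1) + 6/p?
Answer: 42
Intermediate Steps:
R(p) = -p + 6/p (R(p) = p*(-1) + 6/p = -p + 6/p)
q(P, y) = -1 + P (q(P, y) = (-1*(-2) + 6/(-2)) + P = (2 + 6*(-½)) + P = (2 - 3) + P = -1 + P)
(-80 + (-2 - 1*(-1))*29) + q(152, -118) = (-80 + (-2 - 1*(-1))*29) + (-1 + 152) = (-80 + (-2 + 1)*29) + 151 = (-80 - 1*29) + 151 = (-80 - 29) + 151 = -109 + 151 = 42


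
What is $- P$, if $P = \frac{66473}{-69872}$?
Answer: $\frac{6043}{6352} \approx 0.95135$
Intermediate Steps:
$P = - \frac{6043}{6352}$ ($P = 66473 \left(- \frac{1}{69872}\right) = - \frac{6043}{6352} \approx -0.95135$)
$- P = \left(-1\right) \left(- \frac{6043}{6352}\right) = \frac{6043}{6352}$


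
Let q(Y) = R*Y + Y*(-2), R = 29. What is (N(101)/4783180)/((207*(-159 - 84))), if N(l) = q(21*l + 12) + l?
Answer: -14423/60149684295 ≈ -2.3979e-7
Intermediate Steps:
q(Y) = 27*Y (q(Y) = 29*Y + Y*(-2) = 29*Y - 2*Y = 27*Y)
N(l) = 324 + 568*l (N(l) = 27*(21*l + 12) + l = 27*(12 + 21*l) + l = (324 + 567*l) + l = 324 + 568*l)
(N(101)/4783180)/((207*(-159 - 84))) = ((324 + 568*101)/4783180)/((207*(-159 - 84))) = ((324 + 57368)*(1/4783180))/((207*(-243))) = (57692*(1/4783180))/(-50301) = (14423/1195795)*(-1/50301) = -14423/60149684295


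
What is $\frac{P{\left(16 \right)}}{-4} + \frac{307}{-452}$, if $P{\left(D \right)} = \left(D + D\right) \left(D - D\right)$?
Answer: $- \frac{307}{452} \approx -0.6792$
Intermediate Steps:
$P{\left(D \right)} = 0$ ($P{\left(D \right)} = 2 D 0 = 0$)
$\frac{P{\left(16 \right)}}{-4} + \frac{307}{-452} = \frac{0}{-4} + \frac{307}{-452} = 0 \left(- \frac{1}{4}\right) + 307 \left(- \frac{1}{452}\right) = 0 - \frac{307}{452} = - \frac{307}{452}$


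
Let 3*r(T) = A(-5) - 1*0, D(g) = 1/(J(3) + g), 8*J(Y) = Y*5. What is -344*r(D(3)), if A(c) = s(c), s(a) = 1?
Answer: -344/3 ≈ -114.67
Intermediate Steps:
A(c) = 1
J(Y) = 5*Y/8 (J(Y) = (Y*5)/8 = (5*Y)/8 = 5*Y/8)
D(g) = 1/(15/8 + g) (D(g) = 1/((5/8)*3 + g) = 1/(15/8 + g))
r(T) = ⅓ (r(T) = (1 - 1*0)/3 = (1 + 0)/3 = (⅓)*1 = ⅓)
-344*r(D(3)) = -344*⅓ = -344/3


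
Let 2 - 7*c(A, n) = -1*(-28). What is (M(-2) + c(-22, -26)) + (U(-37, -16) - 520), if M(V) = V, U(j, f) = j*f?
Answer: 464/7 ≈ 66.286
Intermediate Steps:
c(A, n) = -26/7 (c(A, n) = 2/7 - (-1)*(-28)/7 = 2/7 - ⅐*28 = 2/7 - 4 = -26/7)
U(j, f) = f*j
(M(-2) + c(-22, -26)) + (U(-37, -16) - 520) = (-2 - 26/7) + (-16*(-37) - 520) = -40/7 + (592 - 520) = -40/7 + 72 = 464/7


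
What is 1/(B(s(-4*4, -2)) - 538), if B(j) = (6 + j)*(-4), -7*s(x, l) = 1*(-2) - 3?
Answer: -7/3954 ≈ -0.0017704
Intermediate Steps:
s(x, l) = 5/7 (s(x, l) = -(1*(-2) - 3)/7 = -(-2 - 3)/7 = -⅐*(-5) = 5/7)
B(j) = -24 - 4*j
1/(B(s(-4*4, -2)) - 538) = 1/((-24 - 4*5/7) - 538) = 1/((-24 - 20/7) - 538) = 1/(-188/7 - 538) = 1/(-3954/7) = -7/3954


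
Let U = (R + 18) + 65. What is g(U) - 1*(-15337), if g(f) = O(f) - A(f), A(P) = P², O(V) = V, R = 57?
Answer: -4123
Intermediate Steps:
U = 140 (U = (57 + 18) + 65 = 75 + 65 = 140)
g(f) = f - f²
g(U) - 1*(-15337) = 140*(1 - 1*140) - 1*(-15337) = 140*(1 - 140) + 15337 = 140*(-139) + 15337 = -19460 + 15337 = -4123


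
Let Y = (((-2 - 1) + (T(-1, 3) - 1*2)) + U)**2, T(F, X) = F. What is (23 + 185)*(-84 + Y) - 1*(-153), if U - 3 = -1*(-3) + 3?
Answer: -15447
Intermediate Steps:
U = 9 (U = 3 + (-1*(-3) + 3) = 3 + (3 + 3) = 3 + 6 = 9)
Y = 9 (Y = (((-2 - 1) + (-1 - 1*2)) + 9)**2 = ((-3 + (-1 - 2)) + 9)**2 = ((-3 - 3) + 9)**2 = (-6 + 9)**2 = 3**2 = 9)
(23 + 185)*(-84 + Y) - 1*(-153) = (23 + 185)*(-84 + 9) - 1*(-153) = 208*(-75) + 153 = -15600 + 153 = -15447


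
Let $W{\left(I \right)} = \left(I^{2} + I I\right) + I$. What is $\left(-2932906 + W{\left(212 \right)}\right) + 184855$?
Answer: $-2657951$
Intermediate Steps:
$W{\left(I \right)} = I + 2 I^{2}$ ($W{\left(I \right)} = \left(I^{2} + I^{2}\right) + I = 2 I^{2} + I = I + 2 I^{2}$)
$\left(-2932906 + W{\left(212 \right)}\right) + 184855 = \left(-2932906 + 212 \left(1 + 2 \cdot 212\right)\right) + 184855 = \left(-2932906 + 212 \left(1 + 424\right)\right) + 184855 = \left(-2932906 + 212 \cdot 425\right) + 184855 = \left(-2932906 + 90100\right) + 184855 = -2842806 + 184855 = -2657951$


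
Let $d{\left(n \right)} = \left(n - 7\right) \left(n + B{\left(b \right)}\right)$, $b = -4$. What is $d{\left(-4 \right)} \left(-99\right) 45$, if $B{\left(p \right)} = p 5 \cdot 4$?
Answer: $-4116420$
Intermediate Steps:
$B{\left(p \right)} = 20 p$ ($B{\left(p \right)} = 5 p 4 = 20 p$)
$d{\left(n \right)} = \left(-80 + n\right) \left(-7 + n\right)$ ($d{\left(n \right)} = \left(n - 7\right) \left(n + 20 \left(-4\right)\right) = \left(-7 + n\right) \left(n - 80\right) = \left(-7 + n\right) \left(-80 + n\right) = \left(-80 + n\right) \left(-7 + n\right)$)
$d{\left(-4 \right)} \left(-99\right) 45 = \left(560 + \left(-4\right)^{2} - -348\right) \left(-99\right) 45 = \left(560 + 16 + 348\right) \left(-99\right) 45 = 924 \left(-99\right) 45 = \left(-91476\right) 45 = -4116420$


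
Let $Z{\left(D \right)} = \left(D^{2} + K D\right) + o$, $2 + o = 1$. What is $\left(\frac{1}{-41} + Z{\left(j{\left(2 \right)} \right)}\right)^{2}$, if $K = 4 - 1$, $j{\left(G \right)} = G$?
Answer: $\frac{135424}{1681} \approx 80.562$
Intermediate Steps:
$o = -1$ ($o = -2 + 1 = -1$)
$K = 3$
$Z{\left(D \right)} = -1 + D^{2} + 3 D$ ($Z{\left(D \right)} = \left(D^{2} + 3 D\right) - 1 = -1 + D^{2} + 3 D$)
$\left(\frac{1}{-41} + Z{\left(j{\left(2 \right)} \right)}\right)^{2} = \left(\frac{1}{-41} + \left(-1 + 2^{2} + 3 \cdot 2\right)\right)^{2} = \left(- \frac{1}{41} + \left(-1 + 4 + 6\right)\right)^{2} = \left(- \frac{1}{41} + 9\right)^{2} = \left(\frac{368}{41}\right)^{2} = \frac{135424}{1681}$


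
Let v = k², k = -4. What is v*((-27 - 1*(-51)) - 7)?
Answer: 272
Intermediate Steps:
v = 16 (v = (-4)² = 16)
v*((-27 - 1*(-51)) - 7) = 16*((-27 - 1*(-51)) - 7) = 16*((-27 + 51) - 7) = 16*(24 - 7) = 16*17 = 272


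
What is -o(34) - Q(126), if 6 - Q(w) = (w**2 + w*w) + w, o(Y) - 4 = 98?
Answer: 31770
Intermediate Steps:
o(Y) = 102 (o(Y) = 4 + 98 = 102)
Q(w) = 6 - w - 2*w**2 (Q(w) = 6 - ((w**2 + w*w) + w) = 6 - ((w**2 + w**2) + w) = 6 - (2*w**2 + w) = 6 - (w + 2*w**2) = 6 + (-w - 2*w**2) = 6 - w - 2*w**2)
-o(34) - Q(126) = -1*102 - (6 - 1*126 - 2*126**2) = -102 - (6 - 126 - 2*15876) = -102 - (6 - 126 - 31752) = -102 - 1*(-31872) = -102 + 31872 = 31770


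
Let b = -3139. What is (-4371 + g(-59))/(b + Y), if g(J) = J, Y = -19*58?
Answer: 4430/4241 ≈ 1.0446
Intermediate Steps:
Y = -1102
(-4371 + g(-59))/(b + Y) = (-4371 - 59)/(-3139 - 1102) = -4430/(-4241) = -4430*(-1/4241) = 4430/4241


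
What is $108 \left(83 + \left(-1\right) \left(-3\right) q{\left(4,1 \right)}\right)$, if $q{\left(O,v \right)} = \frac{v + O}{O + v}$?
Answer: $9288$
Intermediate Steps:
$q{\left(O,v \right)} = 1$ ($q{\left(O,v \right)} = \frac{O + v}{O + v} = 1$)
$108 \left(83 + \left(-1\right) \left(-3\right) q{\left(4,1 \right)}\right) = 108 \left(83 + \left(-1\right) \left(-3\right) 1\right) = 108 \left(83 + 3 \cdot 1\right) = 108 \left(83 + 3\right) = 108 \cdot 86 = 9288$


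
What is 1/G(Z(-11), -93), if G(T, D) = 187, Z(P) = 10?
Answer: 1/187 ≈ 0.0053476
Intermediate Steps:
1/G(Z(-11), -93) = 1/187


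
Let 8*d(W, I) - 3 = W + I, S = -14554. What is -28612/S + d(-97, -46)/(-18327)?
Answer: 524626819/266731158 ≈ 1.9669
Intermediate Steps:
d(W, I) = 3/8 + I/8 + W/8 (d(W, I) = 3/8 + (W + I)/8 = 3/8 + (I + W)/8 = 3/8 + (I/8 + W/8) = 3/8 + I/8 + W/8)
-28612/S + d(-97, -46)/(-18327) = -28612/(-14554) + (3/8 + (⅛)*(-46) + (⅛)*(-97))/(-18327) = -28612*(-1/14554) + (3/8 - 23/4 - 97/8)*(-1/18327) = 14306/7277 - 35/2*(-1/18327) = 14306/7277 + 35/36654 = 524626819/266731158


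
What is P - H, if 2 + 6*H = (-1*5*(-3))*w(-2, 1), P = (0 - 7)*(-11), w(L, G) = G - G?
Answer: 232/3 ≈ 77.333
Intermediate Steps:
w(L, G) = 0
P = 77 (P = -7*(-11) = 77)
H = -⅓ (H = -⅓ + ((-1*5*(-3))*0)/6 = -⅓ + (-5*(-3)*0)/6 = -⅓ + (15*0)/6 = -⅓ + (⅙)*0 = -⅓ + 0 = -⅓ ≈ -0.33333)
P - H = 77 - 1*(-⅓) = 77 + ⅓ = 232/3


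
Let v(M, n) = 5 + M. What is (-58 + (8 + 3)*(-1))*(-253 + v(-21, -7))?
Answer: 18561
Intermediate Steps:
(-58 + (8 + 3)*(-1))*(-253 + v(-21, -7)) = (-58 + (8 + 3)*(-1))*(-253 + (5 - 21)) = (-58 + 11*(-1))*(-253 - 16) = (-58 - 11)*(-269) = -69*(-269) = 18561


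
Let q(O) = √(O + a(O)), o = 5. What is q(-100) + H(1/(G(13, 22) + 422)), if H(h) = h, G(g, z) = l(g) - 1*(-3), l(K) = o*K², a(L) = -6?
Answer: 1/1270 + I*√106 ≈ 0.0007874 + 10.296*I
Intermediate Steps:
l(K) = 5*K²
q(O) = √(-6 + O) (q(O) = √(O - 6) = √(-6 + O))
G(g, z) = 3 + 5*g² (G(g, z) = 5*g² - 1*(-3) = 5*g² + 3 = 3 + 5*g²)
q(-100) + H(1/(G(13, 22) + 422)) = √(-6 - 100) + 1/((3 + 5*13²) + 422) = √(-106) + 1/((3 + 5*169) + 422) = I*√106 + 1/((3 + 845) + 422) = I*√106 + 1/(848 + 422) = I*√106 + 1/1270 = 1/1270 + I*√106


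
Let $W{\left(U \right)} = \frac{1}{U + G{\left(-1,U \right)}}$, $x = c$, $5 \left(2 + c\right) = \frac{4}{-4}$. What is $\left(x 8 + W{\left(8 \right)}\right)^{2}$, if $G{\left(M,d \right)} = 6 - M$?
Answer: $\frac{69169}{225} \approx 307.42$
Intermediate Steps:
$c = - \frac{11}{5}$ ($c = -2 + \frac{4 \frac{1}{-4}}{5} = -2 + \frac{4 \left(- \frac{1}{4}\right)}{5} = -2 + \frac{1}{5} \left(-1\right) = -2 - \frac{1}{5} = - \frac{11}{5} \approx -2.2$)
$x = - \frac{11}{5} \approx -2.2$
$W{\left(U \right)} = \frac{1}{7 + U}$ ($W{\left(U \right)} = \frac{1}{U + \left(6 - -1\right)} = \frac{1}{U + \left(6 + 1\right)} = \frac{1}{U + 7} = \frac{1}{7 + U}$)
$\left(x 8 + W{\left(8 \right)}\right)^{2} = \left(\left(- \frac{11}{5}\right) 8 + \frac{1}{7 + 8}\right)^{2} = \left(- \frac{88}{5} + \frac{1}{15}\right)^{2} = \left(- \frac{263}{15}\right)^{2} = \frac{69169}{225}$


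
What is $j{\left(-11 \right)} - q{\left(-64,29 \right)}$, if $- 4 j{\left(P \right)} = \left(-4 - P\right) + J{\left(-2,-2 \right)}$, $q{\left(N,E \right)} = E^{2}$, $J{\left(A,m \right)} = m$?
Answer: $- \frac{3369}{4} \approx -842.25$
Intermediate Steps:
$j{\left(P \right)} = \frac{3}{2} + \frac{P}{4}$ ($j{\left(P \right)} = - \frac{\left(-4 - P\right) - 2}{4} = - \frac{-6 - P}{4} = \frac{3}{2} + \frac{P}{4}$)
$j{\left(-11 \right)} - q{\left(-64,29 \right)} = \left(\frac{3}{2} + \frac{1}{4} \left(-11\right)\right) - 29^{2} = \left(\frac{3}{2} - \frac{11}{4}\right) - 841 = - \frac{5}{4} - 841 = - \frac{3369}{4}$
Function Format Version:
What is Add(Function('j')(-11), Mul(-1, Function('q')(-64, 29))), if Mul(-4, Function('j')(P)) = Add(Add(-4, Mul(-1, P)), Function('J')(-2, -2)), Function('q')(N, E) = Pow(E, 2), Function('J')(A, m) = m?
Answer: Rational(-3369, 4) ≈ -842.25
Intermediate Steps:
Function('j')(P) = Add(Rational(3, 2), Mul(Rational(1, 4), P)) (Function('j')(P) = Mul(Rational(-1, 4), Add(Add(-4, Mul(-1, P)), -2)) = Mul(Rational(-1, 4), Add(-6, Mul(-1, P))) = Add(Rational(3, 2), Mul(Rational(1, 4), P)))
Add(Function('j')(-11), Mul(-1, Function('q')(-64, 29))) = Add(Add(Rational(3, 2), Mul(Rational(1, 4), -11)), Mul(-1, Pow(29, 2))) = Add(Add(Rational(3, 2), Rational(-11, 4)), Mul(-1, 841)) = Add(Rational(-5, 4), -841) = Rational(-3369, 4)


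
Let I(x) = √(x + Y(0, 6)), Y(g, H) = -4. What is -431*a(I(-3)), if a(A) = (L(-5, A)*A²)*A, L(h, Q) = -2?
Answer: -6034*I*√7 ≈ -15964.0*I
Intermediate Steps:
I(x) = √(-4 + x) (I(x) = √(x - 4) = √(-4 + x))
a(A) = -2*A³ (a(A) = (-2*A²)*A = -2*A³)
-431*a(I(-3)) = -(-862)*(√(-4 - 3))³ = -(-862)*(√(-7))³ = -(-862)*(I*√7)³ = -(-862)*(-7*I*√7) = -6034*I*√7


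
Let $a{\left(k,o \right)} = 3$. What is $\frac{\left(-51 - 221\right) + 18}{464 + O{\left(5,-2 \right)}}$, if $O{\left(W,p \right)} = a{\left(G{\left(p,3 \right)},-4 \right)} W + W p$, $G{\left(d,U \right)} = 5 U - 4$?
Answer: $- \frac{254}{469} \approx -0.54158$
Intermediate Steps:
$G{\left(d,U \right)} = -4 + 5 U$
$O{\left(W,p \right)} = 3 W + W p$
$\frac{\left(-51 - 221\right) + 18}{464 + O{\left(5,-2 \right)}} = \frac{\left(-51 - 221\right) + 18}{464 + 5 \left(3 - 2\right)} = \frac{\left(-51 - 221\right) + 18}{464 + 5 \cdot 1} = \frac{-272 + 18}{464 + 5} = - \frac{254}{469}$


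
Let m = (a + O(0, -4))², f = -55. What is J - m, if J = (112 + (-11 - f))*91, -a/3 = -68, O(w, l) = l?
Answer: -25804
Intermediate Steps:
a = 204 (a = -3*(-68) = 204)
m = 40000 (m = (204 - 4)² = 200² = 40000)
J = 14196 (J = (112 + (-11 - 1*(-55)))*91 = (112 + (-11 + 55))*91 = (112 + 44)*91 = 156*91 = 14196)
J - m = 14196 - 1*40000 = 14196 - 40000 = -25804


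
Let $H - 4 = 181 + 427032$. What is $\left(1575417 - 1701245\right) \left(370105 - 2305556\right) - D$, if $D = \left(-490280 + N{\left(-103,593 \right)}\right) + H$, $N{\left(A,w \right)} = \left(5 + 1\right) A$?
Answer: $243533992109$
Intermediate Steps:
$N{\left(A,w \right)} = 6 A$
$H = 427217$ ($H = 4 + \left(181 + 427032\right) = 4 + 427213 = 427217$)
$D = -63681$ ($D = \left(-490280 + 6 \left(-103\right)\right) + 427217 = \left(-490280 - 618\right) + 427217 = -490898 + 427217 = -63681$)
$\left(1575417 - 1701245\right) \left(370105 - 2305556\right) - D = \left(1575417 - 1701245\right) \left(370105 - 2305556\right) - -63681 = \left(-125828\right) \left(-1935451\right) + 63681 = 243533928428 + 63681 = 243533992109$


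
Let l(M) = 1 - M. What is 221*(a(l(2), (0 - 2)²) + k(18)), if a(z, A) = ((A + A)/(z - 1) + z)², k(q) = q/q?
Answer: 5746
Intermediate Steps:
k(q) = 1
a(z, A) = (z + 2*A/(-1 + z))² (a(z, A) = ((2*A)/(-1 + z) + z)² = (2*A/(-1 + z) + z)² = (z + 2*A/(-1 + z))²)
221*(a(l(2), (0 - 2)²) + k(18)) = 221*(((1 - 1*2)² - (1 - 1*2) + 2*(0 - 2)²)²/(-1 + (1 - 1*2))² + 1) = 221*(((1 - 2)² - (1 - 2) + 2*(-2)²)²/(-1 + (1 - 2))² + 1) = 221*(((-1)² - 1*(-1) + 2*4)²/(-1 - 1)² + 1) = 221*((1 + 1 + 8)²/(-2)² + 1) = 221*((¼)*10² + 1) = 221*((¼)*100 + 1) = 221*(25 + 1) = 221*26 = 5746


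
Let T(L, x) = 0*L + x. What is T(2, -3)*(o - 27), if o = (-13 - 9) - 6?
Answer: 165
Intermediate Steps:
o = -28 (o = -22 - 6 = -28)
T(L, x) = x (T(L, x) = 0 + x = x)
T(2, -3)*(o - 27) = -3*(-28 - 27) = -3*(-55) = 165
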